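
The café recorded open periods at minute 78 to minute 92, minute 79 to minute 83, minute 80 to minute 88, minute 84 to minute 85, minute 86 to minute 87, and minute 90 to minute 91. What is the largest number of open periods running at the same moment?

3

At minute 80, 3 of the intervals are simultaneously active.
No point has more.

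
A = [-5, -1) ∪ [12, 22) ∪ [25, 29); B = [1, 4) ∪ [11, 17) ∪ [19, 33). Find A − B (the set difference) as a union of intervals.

[-5, -1) ∪ [17, 19)

[-5, -1): nothing removed.
[12, 22) \ B = [17, 19).
[25, 29): entirely removed.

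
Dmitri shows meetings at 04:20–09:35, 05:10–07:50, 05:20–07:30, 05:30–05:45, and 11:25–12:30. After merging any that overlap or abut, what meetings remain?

04:20-09:35, 11:25-12:30

05:10-07:50 overlaps/touches 04:20-09:35 → extend to 04:20-09:35.
05:20-07:30 overlaps/touches 04:20-09:35 → extend to 04:20-09:35.
05:30-05:45 overlaps/touches 04:20-09:35 → extend to 04:20-09:35.
11:25-12:30 is disjoint → start new block.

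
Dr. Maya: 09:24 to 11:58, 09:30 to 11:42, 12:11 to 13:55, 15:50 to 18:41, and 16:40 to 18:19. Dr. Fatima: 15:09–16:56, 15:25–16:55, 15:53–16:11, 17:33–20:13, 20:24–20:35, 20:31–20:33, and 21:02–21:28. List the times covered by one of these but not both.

09:24–11:58, 12:11–13:55, 15:09–15:50, 16:56–17:33, 18:41–20:13, 20:24–20:35, 21:02–21:28

First set merges to 09:24–11:58, 12:11–13:55, 15:50–18:41.
Second set merges to 15:09–16:56, 17:33–20:13, 20:24–20:35, 21:02–21:28.
A \ B = 09:24–11:58, 12:11–13:55, 16:56–17:33.
B \ A = 15:09–15:50, 18:41–20:13, 20:24–20:35, 21:02–21:28.
Union of the two gives the symmetric difference.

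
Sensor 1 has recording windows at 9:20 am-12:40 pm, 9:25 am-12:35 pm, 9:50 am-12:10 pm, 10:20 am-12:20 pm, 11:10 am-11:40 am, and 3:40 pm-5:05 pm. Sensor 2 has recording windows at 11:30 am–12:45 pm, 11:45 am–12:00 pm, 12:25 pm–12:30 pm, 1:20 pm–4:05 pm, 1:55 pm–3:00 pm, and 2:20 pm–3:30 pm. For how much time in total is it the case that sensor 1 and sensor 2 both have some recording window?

Merge the first list: 9:20 am-12:40 pm, 3:40 pm-5:05 pm.
Merge the second list: 11:30 am-12:45 pm, 1:20 pm-4:05 pm.
A ∩ B = 11:30 am-12:40 pm, 3:40 pm-4:05 pm.
Total: 1 h 10 min + 25 min = 1 h 35 min.

1 h 35 min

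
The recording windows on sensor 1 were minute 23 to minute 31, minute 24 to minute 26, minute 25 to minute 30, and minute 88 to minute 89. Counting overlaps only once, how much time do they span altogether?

Merged: minute 23 to minute 31, minute 88 to minute 89.
Lengths: 8 minutes + 1 minute = 9 minutes.

9 minutes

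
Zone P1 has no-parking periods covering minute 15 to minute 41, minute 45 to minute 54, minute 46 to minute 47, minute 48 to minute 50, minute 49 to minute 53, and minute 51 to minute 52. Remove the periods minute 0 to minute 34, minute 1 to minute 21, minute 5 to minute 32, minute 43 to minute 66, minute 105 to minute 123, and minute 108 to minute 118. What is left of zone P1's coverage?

Merge the first list: minute 15 to minute 41, minute 45 to minute 54.
Merge the second list: minute 0 to minute 34, minute 43 to minute 66, minute 105 to minute 123.
minute 15 to minute 41 with B removed leaves minute 34 to minute 41.
minute 45 to minute 54 lies entirely inside B → drops out.

minute 34 to minute 41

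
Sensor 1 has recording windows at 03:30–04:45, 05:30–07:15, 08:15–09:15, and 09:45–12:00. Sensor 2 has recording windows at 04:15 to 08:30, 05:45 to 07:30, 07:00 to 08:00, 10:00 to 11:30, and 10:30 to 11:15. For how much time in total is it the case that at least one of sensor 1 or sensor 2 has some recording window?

8 h

B, merged: 04:15–08:30, 10:00–11:30.
A ∪ B = 03:30–09:15, 09:45–12:00.
Total: 5 h 45 min + 2 h 15 min = 8 h.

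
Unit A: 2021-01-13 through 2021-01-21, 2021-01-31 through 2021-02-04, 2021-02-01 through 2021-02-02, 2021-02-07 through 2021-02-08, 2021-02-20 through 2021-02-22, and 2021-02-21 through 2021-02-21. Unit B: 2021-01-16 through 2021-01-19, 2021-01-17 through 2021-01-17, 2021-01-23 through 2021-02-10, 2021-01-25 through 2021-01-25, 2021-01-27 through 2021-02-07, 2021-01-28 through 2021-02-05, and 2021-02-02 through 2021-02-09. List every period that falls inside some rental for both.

2021-01-16 through 2021-01-19, 2021-01-31 through 2021-02-04, 2021-02-07 through 2021-02-08

A, merged: 2021-01-13 through 2021-01-21, 2021-01-31 through 2021-02-04, 2021-02-07 through 2021-02-08, 2021-02-20 through 2021-02-22.
B, merged: 2021-01-16 through 2021-01-19, 2021-01-23 through 2021-02-10.
2021-01-13 through 2021-01-21 meets the second set on 2021-01-16 through 2021-01-19.
2021-01-31 through 2021-02-04 meets the second set on 2021-01-31 through 2021-02-04.
2021-02-07 through 2021-02-08 meets the second set on 2021-02-07 through 2021-02-08.
2021-02-20 through 2021-02-22: no overlap with the second set.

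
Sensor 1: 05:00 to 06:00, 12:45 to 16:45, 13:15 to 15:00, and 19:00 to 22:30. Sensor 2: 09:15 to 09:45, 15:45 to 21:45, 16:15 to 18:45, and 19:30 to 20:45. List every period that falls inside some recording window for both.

First set merges to 05:00–06:00, 12:45–16:45, 19:00–22:30.
Second set merges to 09:15–09:45, 15:45–21:45.
05:00–06:00: no overlap with the second set.
12:45–16:45 meets the second set on 15:45–16:45.
19:00–22:30 meets the second set on 19:00–21:45.

15:45–16:45, 19:00–21:45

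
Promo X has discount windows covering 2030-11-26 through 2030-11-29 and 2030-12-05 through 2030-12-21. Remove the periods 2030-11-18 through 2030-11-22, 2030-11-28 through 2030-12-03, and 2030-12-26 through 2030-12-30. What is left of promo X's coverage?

2030-11-26 through 2030-11-29 with B removed leaves 2030-11-26 through 2030-11-27.
2030-12-05 through 2030-12-21 is untouched.

2030-11-26 through 2030-11-27, 2030-12-05 through 2030-12-21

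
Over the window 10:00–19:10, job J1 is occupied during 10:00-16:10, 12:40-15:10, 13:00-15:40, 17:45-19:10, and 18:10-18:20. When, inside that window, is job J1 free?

16:10–17:45

The merged coverage is 10:00–16:10, 17:45–19:10.
Uncovered inside 10:00–19:10: 16:10–17:45.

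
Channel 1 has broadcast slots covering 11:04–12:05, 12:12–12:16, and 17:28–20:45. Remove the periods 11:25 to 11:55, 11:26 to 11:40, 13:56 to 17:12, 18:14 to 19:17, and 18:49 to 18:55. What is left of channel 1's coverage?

B, merged: 11:25–11:55, 13:56–17:12, 18:14–19:17.
11:04–12:05 minus B → 11:04–11:25, 11:55–12:05.
12:12–12:16: no B overlap → unchanged.
17:28–20:45 minus B → 17:28–18:14, 19:17–20:45.

11:04–11:25, 11:55–12:05, 12:12–12:16, 17:28–18:14, 19:17–20:45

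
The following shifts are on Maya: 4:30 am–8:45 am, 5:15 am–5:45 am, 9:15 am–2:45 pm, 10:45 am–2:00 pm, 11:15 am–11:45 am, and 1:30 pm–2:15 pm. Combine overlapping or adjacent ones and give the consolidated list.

4:30 am-8:45 am, 9:15 am-2:45 pm

5:15 am-5:45 am overlaps/touches 4:30 am-8:45 am → extend to 4:30 am-8:45 am.
9:15 am-2:45 pm is disjoint → start new block.
10:45 am-2:00 pm overlaps/touches 9:15 am-2:45 pm → extend to 9:15 am-2:45 pm.
11:15 am-11:45 am overlaps/touches 9:15 am-2:45 pm → extend to 9:15 am-2:45 pm.
1:30 pm-2:15 pm overlaps/touches 9:15 am-2:45 pm → extend to 9:15 am-2:45 pm.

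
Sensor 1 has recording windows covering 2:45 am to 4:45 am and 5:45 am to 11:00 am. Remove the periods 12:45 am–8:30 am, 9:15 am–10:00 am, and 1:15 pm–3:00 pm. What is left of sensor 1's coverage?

2:45 am–4:45 am lies entirely inside B → drops out.
5:45 am–11:00 am with B removed leaves 8:30 am–9:15 am, 10:00 am–11:00 am.

8:30 am–9:15 am, 10:00 am–11:00 am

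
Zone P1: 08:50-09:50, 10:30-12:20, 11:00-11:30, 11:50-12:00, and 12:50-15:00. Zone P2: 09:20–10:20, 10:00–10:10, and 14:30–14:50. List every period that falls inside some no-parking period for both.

09:20–09:50, 14:30–14:50

Merge the first list: 08:50–09:50, 10:30–12:20, 12:50–15:00.
Merge the second list: 09:20–10:20, 14:30–14:50.
08:50–09:50 ∩ B → 09:20–09:50.
10:30–12:20 meets no B interval.
12:50–15:00 ∩ B → 14:30–14:50.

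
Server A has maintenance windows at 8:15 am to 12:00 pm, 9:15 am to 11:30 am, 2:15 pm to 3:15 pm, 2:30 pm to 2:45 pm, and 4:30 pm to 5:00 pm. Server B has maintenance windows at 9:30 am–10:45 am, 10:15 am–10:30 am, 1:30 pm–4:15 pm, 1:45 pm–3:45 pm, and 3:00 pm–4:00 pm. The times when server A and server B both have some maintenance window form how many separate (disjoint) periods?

First set merges to 8:15 am-12:00 pm, 2:15 pm-3:15 pm, 4:30 pm-5:00 pm.
Second set merges to 9:30 am-10:45 am, 1:30 pm-4:15 pm.
A ∩ B = 9:30 am-10:45 am, 2:15 pm-3:15 pm.
That is 2 disjoint pieces.

2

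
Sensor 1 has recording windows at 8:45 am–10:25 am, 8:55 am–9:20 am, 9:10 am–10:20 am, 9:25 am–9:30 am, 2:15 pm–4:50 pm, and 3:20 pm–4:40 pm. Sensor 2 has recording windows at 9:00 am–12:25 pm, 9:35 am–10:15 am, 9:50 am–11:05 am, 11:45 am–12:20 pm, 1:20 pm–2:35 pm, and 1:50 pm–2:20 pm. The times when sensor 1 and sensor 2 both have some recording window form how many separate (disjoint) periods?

2

A, merged: 8:45 am–10:25 am, 2:15 pm–4:50 pm.
B, merged: 9:00 am–12:25 pm, 1:20 pm–2:35 pm.
A ∩ B = 9:00 am–10:25 am, 2:15 pm–2:35 pm.
That is 2 disjoint pieces.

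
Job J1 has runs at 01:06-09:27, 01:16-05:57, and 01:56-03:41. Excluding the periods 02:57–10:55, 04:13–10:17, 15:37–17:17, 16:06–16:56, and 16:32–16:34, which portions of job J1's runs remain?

01:06–02:57

First set merges to 01:06–09:27.
Second set merges to 02:57–10:55, 15:37–17:17.
01:06–09:27 minus B → 01:06–02:57.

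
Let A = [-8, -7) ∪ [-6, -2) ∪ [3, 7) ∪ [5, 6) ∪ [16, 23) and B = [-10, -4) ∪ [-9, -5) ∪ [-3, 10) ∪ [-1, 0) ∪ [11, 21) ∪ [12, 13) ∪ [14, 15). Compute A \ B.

First set merges to [-8, -7), [-6, -2), [3, 7), [16, 23).
Second set merges to [-10, -4), [-3, 10), [11, 21).
[-8, -7): entirely removed.
[-6, -2) \ B = [-4, -3).
[3, 7): entirely removed.
[16, 23) \ B = [21, 23).

[-4, -3) ∪ [21, 23)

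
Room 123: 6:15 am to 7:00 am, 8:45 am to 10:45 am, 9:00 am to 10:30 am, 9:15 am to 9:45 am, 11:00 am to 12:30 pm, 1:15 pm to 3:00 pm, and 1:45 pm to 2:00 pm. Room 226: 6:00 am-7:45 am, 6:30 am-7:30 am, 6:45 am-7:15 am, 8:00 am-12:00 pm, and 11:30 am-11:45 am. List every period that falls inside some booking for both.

6:15 am–7:00 am, 8:45 am–10:45 am, 11:00 am–12:00 pm

First set merges to 6:15 am–7:00 am, 8:45 am–10:45 am, 11:00 am–12:30 pm, 1:15 pm–3:00 pm.
Second set merges to 6:00 am–7:45 am, 8:00 am–12:00 pm.
6:15 am–7:00 am ∩ B → 6:15 am–7:00 am.
8:45 am–10:45 am ∩ B → 8:45 am–10:45 am.
11:00 am–12:30 pm ∩ B → 11:00 am–12:00 pm.
1:15 pm–3:00 pm meets no B interval.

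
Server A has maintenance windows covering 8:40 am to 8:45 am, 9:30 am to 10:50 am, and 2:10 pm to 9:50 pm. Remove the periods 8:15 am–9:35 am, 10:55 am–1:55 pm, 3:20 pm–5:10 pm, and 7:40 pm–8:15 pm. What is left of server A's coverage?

8:40 am–8:45 am: fully covered by B → removed.
9:30 am–10:50 am minus B → 9:35 am–10:50 am.
2:10 pm–9:50 pm minus B → 2:10 pm–3:20 pm, 5:10 pm–7:40 pm, 8:15 pm–9:50 pm.

9:35 am–10:50 am, 2:10 pm–3:20 pm, 5:10 pm–7:40 pm, 8:15 pm–9:50 pm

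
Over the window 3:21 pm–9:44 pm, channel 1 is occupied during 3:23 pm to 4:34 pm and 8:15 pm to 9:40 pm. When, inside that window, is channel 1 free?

Covered (merged): 3:23 pm–4:34 pm, 8:15 pm–9:40 pm.
Uncovered inside 3:21 pm–9:44 pm: 3:21 pm–3:23 pm, 4:34 pm–8:15 pm, 9:40 pm–9:44 pm.

3:21 pm–3:23 pm, 4:34 pm–8:15 pm, 9:40 pm–9:44 pm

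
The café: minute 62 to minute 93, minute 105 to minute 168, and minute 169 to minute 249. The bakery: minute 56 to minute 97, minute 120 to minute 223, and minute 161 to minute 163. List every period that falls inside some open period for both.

B, merged: minute 56 to minute 97, minute 120 to minute 223.
minute 62 to minute 93 overlaps B on minute 62 to minute 93.
minute 105 to minute 168 overlaps B on minute 120 to minute 168.
minute 169 to minute 249 overlaps B on minute 169 to minute 223.

minute 62 to minute 93, minute 120 to minute 168, minute 169 to minute 223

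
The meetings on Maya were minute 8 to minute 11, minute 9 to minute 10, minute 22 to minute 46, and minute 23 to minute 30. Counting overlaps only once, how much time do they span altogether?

Merged: minute 8 to minute 11, minute 22 to minute 46.
Lengths: 3 minutes + 24 minutes = 27 minutes.

27 minutes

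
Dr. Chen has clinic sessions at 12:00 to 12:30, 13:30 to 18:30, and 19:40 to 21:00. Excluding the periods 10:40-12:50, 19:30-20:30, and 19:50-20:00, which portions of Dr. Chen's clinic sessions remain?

Merge the second list: 10:40–12:50, 19:30–20:30.
12:00–12:30: fully covered by B → removed.
13:30–18:30: no B overlap → unchanged.
19:40–21:00 minus B → 20:30–21:00.

13:30–18:30, 20:30–21:00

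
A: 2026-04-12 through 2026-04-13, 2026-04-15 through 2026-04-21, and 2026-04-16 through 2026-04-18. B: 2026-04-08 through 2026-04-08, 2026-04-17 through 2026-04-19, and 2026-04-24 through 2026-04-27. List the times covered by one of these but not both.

First set merges to 2026-04-12 through 2026-04-13, 2026-04-15 through 2026-04-21.
A but not B: 2026-04-12 through 2026-04-13, 2026-04-15 through 2026-04-16, 2026-04-20 through 2026-04-21.
B but not A: 2026-04-08 through 2026-04-08, 2026-04-24 through 2026-04-27.
Combining gives A △ B.

2026-04-08 through 2026-04-08, 2026-04-12 through 2026-04-13, 2026-04-15 through 2026-04-16, 2026-04-20 through 2026-04-21, 2026-04-24 through 2026-04-27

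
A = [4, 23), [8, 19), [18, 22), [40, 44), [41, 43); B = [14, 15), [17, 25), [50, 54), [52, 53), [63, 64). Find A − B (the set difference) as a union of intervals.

[4, 14) ∪ [15, 17) ∪ [40, 44)

First set merges to [4, 23), [40, 44).
Second set merges to [14, 15), [17, 25), [50, 54), [63, 64).
[4, 23) with B removed leaves [4, 14), [15, 17).
[40, 44) is untouched.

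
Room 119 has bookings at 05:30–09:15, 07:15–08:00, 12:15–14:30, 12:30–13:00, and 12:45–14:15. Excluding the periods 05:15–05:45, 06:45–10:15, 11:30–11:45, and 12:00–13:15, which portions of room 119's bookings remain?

05:45-06:45, 13:15-14:30

First set merges to 05:30-09:15, 12:15-14:30.
05:30-09:15 with B removed leaves 05:45-06:45.
12:15-14:30 with B removed leaves 13:15-14:30.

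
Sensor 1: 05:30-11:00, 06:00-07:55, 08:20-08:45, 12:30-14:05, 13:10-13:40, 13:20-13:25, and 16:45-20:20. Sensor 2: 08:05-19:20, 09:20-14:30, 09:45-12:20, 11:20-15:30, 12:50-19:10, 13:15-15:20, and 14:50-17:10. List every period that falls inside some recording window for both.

Merge the first list: 05:30–11:00, 12:30–14:05, 16:45–20:20.
Merge the second list: 08:05–19:20.
05:30–11:00 meets the second set on 08:05–11:00.
12:30–14:05 meets the second set on 12:30–14:05.
16:45–20:20 meets the second set on 16:45–19:20.

08:05–11:00, 12:30–14:05, 16:45–19:20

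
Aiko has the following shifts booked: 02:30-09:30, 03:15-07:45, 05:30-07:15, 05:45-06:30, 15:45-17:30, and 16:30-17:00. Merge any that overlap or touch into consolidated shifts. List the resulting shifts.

03:15–07:45 overlaps/touches 02:30–09:30 → extend to 02:30–09:30.
05:30–07:15 overlaps/touches 02:30–09:30 → extend to 02:30–09:30.
05:45–06:30 overlaps/touches 02:30–09:30 → extend to 02:30–09:30.
15:45–17:30 is disjoint → start new block.
16:30–17:00 overlaps/touches 15:45–17:30 → extend to 15:45–17:30.

02:30–09:30, 15:45–17:30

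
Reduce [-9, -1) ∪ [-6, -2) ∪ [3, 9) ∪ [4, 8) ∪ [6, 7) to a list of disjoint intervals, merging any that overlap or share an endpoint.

[-6, -2) overlaps/touches [-9, -1) → extend to [-9, -1).
[3, 9) is disjoint → start new block.
[4, 8) overlaps/touches [3, 9) → extend to [3, 9).
[6, 7) overlaps/touches [3, 9) → extend to [3, 9).

[-9, -1) ∪ [3, 9)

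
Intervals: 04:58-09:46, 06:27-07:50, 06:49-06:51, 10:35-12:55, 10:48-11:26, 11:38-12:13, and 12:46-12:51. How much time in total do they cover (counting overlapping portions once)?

Merged: 04:58–09:46, 10:35–12:55.
Lengths: 4 h 48 min + 2 h 20 min = 7 h 8 min.

7 h 8 min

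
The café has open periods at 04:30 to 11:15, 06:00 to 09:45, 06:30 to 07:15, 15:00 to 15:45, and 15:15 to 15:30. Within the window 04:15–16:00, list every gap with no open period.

Covered (merged): 04:30–11:15, 15:00–15:45.
Uncovered inside 04:15–16:00: 04:15–04:30, 11:15–15:00, 15:45–16:00.

04:15–04:30, 11:15–15:00, 15:45–16:00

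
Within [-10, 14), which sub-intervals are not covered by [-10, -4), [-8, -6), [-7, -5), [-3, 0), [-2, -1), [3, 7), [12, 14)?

After merging, the occupied span is [-10, -4), [-3, 0), [3, 7), [12, 14).
Uncovered inside [-10, 14): [-4, -3), [0, 3), [7, 12).

[-4, -3) ∪ [0, 3) ∪ [7, 12)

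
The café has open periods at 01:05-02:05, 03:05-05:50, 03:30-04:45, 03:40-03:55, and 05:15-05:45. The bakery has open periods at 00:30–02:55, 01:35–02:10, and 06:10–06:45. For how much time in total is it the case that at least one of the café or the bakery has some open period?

Merge the first list: 01:05–02:05, 03:05–05:50.
Merge the second list: 00:30–02:55, 06:10–06:45.
A ∪ B = 00:30–02:55, 03:05–05:50, 06:10–06:45.
Total: 2 h 25 min + 2 h 45 min + 35 min = 5 h 45 min.

5 h 45 min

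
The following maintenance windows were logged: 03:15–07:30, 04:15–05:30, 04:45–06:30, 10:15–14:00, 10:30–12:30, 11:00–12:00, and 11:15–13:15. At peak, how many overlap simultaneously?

4

Walk the sorted start/end points keeping a running depth.
The depth first hits 4 at 11:15.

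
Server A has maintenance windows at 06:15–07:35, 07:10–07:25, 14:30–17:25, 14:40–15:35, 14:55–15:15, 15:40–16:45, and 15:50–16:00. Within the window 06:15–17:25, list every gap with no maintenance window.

07:35–14:30

The merged coverage is 06:15–07:35, 14:30–17:25.
Uncovered inside 06:15–17:25: 07:35–14:30.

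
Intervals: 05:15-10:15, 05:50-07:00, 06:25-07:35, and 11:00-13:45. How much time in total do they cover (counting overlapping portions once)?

7 h 45 min

Merged: 05:15–10:15, 11:00–13:45.
Lengths: 5 h + 2 h 45 min = 7 h 45 min.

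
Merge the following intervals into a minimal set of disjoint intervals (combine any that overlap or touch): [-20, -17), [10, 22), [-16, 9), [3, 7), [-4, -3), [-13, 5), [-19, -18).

Sort by start: [-20, -17), [-19, -18), [-16, 9), [-13, 5), [-4, -3), [3, 7), [10, 22).
[-19, -18) overlaps/touches [-20, -17) → extend to [-20, -17).
[-16, 9) is disjoint → start new block.
[-13, 5) overlaps/touches [-16, 9) → extend to [-16, 9).
[-4, -3) overlaps/touches [-16, 9) → extend to [-16, 9).
[3, 7) overlaps/touches [-16, 9) → extend to [-16, 9).
[10, 22) is disjoint → start new block.

[-20, -17) ∪ [-16, 9) ∪ [10, 22)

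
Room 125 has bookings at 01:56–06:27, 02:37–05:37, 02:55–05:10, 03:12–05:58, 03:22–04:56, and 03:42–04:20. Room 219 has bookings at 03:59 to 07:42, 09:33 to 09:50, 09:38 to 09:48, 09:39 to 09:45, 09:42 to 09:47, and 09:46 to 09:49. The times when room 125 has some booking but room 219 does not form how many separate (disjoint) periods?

A, merged: 01:56–06:27.
B, merged: 03:59–07:42, 09:33–09:50.
A \ B = 01:56–03:59.
That is 1 disjoint piece.

1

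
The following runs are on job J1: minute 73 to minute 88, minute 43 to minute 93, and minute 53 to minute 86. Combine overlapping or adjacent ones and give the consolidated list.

minute 43 to minute 93

Sort by start: minute 43 to minute 93, minute 53 to minute 86, minute 73 to minute 88.
minute 53 to minute 86 overlaps/touches minute 43 to minute 93 → extend to minute 43 to minute 93.
minute 73 to minute 88 overlaps/touches minute 43 to minute 93 → extend to minute 43 to minute 93.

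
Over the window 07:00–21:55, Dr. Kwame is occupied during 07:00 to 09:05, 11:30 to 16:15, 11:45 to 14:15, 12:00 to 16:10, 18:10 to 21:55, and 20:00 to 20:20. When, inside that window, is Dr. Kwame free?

Covered (merged): 07:00-09:05, 11:30-16:15, 18:10-21:55.
Uncovered inside 07:00-21:55: 09:05-11:30, 16:15-18:10.

09:05-11:30, 16:15-18:10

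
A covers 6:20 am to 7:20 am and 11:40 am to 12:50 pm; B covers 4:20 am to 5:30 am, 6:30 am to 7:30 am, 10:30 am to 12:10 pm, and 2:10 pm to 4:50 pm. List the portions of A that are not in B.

6:20 am-6:30 am, 12:10 pm-12:50 pm

6:20 am-7:20 am \ B = 6:20 am-6:30 am.
11:40 am-12:50 pm \ B = 12:10 pm-12:50 pm.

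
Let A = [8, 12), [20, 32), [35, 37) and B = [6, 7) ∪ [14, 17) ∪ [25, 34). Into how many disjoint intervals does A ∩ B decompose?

1

A ∩ B = [25, 32).
That is 1 disjoint piece.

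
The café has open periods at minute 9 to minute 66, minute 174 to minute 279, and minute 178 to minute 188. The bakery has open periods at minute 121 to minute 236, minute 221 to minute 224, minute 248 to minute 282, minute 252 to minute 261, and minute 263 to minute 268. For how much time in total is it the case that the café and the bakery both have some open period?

Merge the first list: minute 9 to minute 66, minute 174 to minute 279.
Merge the second list: minute 121 to minute 236, minute 248 to minute 282.
A ∩ B = minute 174 to minute 236, minute 248 to minute 279.
Total: 62 minutes + 31 minutes = 93 minutes.

93 minutes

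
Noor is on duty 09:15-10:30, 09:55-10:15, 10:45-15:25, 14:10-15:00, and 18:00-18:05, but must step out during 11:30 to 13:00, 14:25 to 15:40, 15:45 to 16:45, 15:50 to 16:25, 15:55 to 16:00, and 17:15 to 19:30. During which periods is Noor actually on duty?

09:15-10:30, 10:45-11:30, 13:00-14:25

Merge the first list: 09:15-10:30, 10:45-15:25, 18:00-18:05.
Merge the second list: 11:30-13:00, 14:25-15:40, 15:45-16:45, 17:15-19:30.
09:15-10:30 is untouched.
10:45-15:25 with B removed leaves 10:45-11:30, 13:00-14:25.
18:00-18:05 lies entirely inside B → drops out.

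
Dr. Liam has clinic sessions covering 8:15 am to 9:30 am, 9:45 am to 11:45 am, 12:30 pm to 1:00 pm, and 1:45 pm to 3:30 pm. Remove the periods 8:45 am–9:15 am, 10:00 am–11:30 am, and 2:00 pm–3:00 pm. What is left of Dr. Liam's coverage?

8:15 am-8:45 am, 9:15 am-9:30 am, 9:45 am-10:00 am, 11:30 am-11:45 am, 12:30 pm-1:00 pm, 1:45 pm-2:00 pm, 3:00 pm-3:30 pm

8:15 am-9:30 am \ B = 8:15 am-8:45 am, 9:15 am-9:30 am.
9:45 am-11:45 am \ B = 9:45 am-10:00 am, 11:30 am-11:45 am.
12:30 pm-1:00 pm: nothing removed.
1:45 pm-3:30 pm \ B = 1:45 pm-2:00 pm, 3:00 pm-3:30 pm.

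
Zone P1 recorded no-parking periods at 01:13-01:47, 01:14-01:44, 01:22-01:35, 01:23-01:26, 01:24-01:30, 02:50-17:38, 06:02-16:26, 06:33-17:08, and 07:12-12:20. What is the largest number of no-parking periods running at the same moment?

5

Walk the sorted start/end points keeping a running depth.
The depth first hits 5 at 01:24.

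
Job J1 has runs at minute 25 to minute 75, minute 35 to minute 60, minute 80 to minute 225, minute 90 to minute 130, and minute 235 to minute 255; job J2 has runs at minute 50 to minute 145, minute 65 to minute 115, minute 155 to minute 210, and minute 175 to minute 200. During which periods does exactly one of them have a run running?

A, merged: minute 25 to minute 75, minute 80 to minute 225, minute 235 to minute 255.
B, merged: minute 50 to minute 145, minute 155 to minute 210.
A but not B: minute 25 to minute 50, minute 145 to minute 155, minute 210 to minute 225, minute 235 to minute 255.
B but not A: minute 75 to minute 80.
Combining gives A △ B.

minute 25 to minute 50, minute 75 to minute 80, minute 145 to minute 155, minute 210 to minute 225, minute 235 to minute 255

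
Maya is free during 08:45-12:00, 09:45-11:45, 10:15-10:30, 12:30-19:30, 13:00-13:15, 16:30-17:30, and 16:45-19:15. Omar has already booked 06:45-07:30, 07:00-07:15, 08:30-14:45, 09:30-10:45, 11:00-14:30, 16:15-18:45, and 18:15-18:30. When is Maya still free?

Merge the first list: 08:45–12:00, 12:30–19:30.
Merge the second list: 06:45–07:30, 08:30–14:45, 16:15–18:45.
08:45–12:00 lies entirely inside B → drops out.
12:30–19:30 with B removed leaves 14:45–16:15, 18:45–19:30.

14:45–16:15, 18:45–19:30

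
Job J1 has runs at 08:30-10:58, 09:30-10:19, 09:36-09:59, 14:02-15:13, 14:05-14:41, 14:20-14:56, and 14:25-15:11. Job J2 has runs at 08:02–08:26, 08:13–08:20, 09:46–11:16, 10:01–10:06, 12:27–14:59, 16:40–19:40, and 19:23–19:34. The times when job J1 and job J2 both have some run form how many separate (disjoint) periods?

2

Merge the first list: 08:30-10:58, 14:02-15:13.
Merge the second list: 08:02-08:26, 09:46-11:16, 12:27-14:59, 16:40-19:40.
A ∩ B = 09:46-10:58, 14:02-14:59.
That is 2 disjoint pieces.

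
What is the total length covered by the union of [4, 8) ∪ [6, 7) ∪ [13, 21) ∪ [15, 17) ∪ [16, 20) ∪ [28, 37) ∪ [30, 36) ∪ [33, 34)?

21

Merged: [4, 8), [13, 21), [28, 37).
Lengths: 4 + 8 + 9 = 21.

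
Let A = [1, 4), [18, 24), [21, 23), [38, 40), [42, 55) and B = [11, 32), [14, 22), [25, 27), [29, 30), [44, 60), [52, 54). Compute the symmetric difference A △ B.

[1, 4) ∪ [11, 18) ∪ [24, 32) ∪ [38, 40) ∪ [42, 44) ∪ [55, 60)

First set merges to [1, 4), [18, 24), [38, 40), [42, 55).
Second set merges to [11, 32), [44, 60).
A but not B: [1, 4), [38, 40), [42, 44).
B but not A: [11, 18), [24, 32), [55, 60).
Combining gives A △ B.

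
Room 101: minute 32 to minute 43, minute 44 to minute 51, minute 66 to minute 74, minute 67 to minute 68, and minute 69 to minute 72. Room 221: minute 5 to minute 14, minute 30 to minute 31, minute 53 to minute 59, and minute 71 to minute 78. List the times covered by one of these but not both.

minute 5 to minute 14, minute 30 to minute 31, minute 32 to minute 43, minute 44 to minute 51, minute 53 to minute 59, minute 66 to minute 71, minute 74 to minute 78

A, merged: minute 32 to minute 43, minute 44 to minute 51, minute 66 to minute 74.
A \ B = minute 32 to minute 43, minute 44 to minute 51, minute 66 to minute 71.
B \ A = minute 5 to minute 14, minute 30 to minute 31, minute 53 to minute 59, minute 74 to minute 78.
Union of the two gives the symmetric difference.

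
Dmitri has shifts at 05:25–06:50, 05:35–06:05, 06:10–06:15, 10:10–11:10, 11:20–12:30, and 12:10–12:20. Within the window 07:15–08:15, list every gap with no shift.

After merging, the occupied span is 05:25–06:50, 10:10–11:10, 11:20–12:30.
Complement within 07:15–08:15: 07:15–08:15.

07:15–08:15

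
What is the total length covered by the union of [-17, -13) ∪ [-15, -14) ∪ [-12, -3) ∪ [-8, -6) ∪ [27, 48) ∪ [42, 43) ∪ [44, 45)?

Merged: [-17, -13), [-12, -3), [27, 48).
Lengths: 4 + 9 + 21 = 34.

34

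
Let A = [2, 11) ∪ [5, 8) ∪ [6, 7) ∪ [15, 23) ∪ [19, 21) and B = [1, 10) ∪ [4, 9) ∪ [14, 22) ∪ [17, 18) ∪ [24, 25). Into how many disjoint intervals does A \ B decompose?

First set merges to [2, 11), [15, 23).
Second set merges to [1, 10), [14, 22), [24, 25).
A \ B = [10, 11), [22, 23).
That is 2 disjoint pieces.

2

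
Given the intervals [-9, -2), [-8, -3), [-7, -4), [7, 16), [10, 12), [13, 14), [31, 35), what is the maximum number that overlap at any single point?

Walk the sorted start/end points keeping a running depth.
The depth first hits 3 at -7.

3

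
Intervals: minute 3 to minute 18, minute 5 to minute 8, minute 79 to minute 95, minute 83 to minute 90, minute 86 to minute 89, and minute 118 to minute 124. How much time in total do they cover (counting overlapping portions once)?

Merged: minute 3 to minute 18, minute 79 to minute 95, minute 118 to minute 124.
Lengths: 15 minutes + 16 minutes + 6 minutes = 37 minutes.

37 minutes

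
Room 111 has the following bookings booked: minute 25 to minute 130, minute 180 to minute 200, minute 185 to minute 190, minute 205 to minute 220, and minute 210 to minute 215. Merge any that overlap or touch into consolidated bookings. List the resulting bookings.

minute 25 to minute 130, minute 180 to minute 200, minute 205 to minute 220

minute 180 to minute 200 is disjoint → start new block.
minute 185 to minute 190 overlaps/touches minute 180 to minute 200 → extend to minute 180 to minute 200.
minute 205 to minute 220 is disjoint → start new block.
minute 210 to minute 215 overlaps/touches minute 205 to minute 220 → extend to minute 205 to minute 220.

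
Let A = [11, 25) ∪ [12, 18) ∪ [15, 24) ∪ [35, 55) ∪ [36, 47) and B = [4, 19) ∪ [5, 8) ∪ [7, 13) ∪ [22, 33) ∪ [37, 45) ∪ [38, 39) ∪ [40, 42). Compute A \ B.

[19, 22) ∪ [35, 37) ∪ [45, 55)

First set merges to [11, 25), [35, 55).
Second set merges to [4, 19), [22, 33), [37, 45).
[11, 25) with B removed leaves [19, 22).
[35, 55) with B removed leaves [35, 37), [45, 55).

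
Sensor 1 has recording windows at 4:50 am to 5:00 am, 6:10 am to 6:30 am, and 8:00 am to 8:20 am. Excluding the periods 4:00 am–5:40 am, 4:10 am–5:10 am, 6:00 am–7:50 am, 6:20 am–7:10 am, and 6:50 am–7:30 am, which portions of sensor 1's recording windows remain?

8:00 am–8:20 am

Merge the second list: 4:00 am–5:40 am, 6:00 am–7:50 am.
4:50 am–5:00 am: entirely removed.
6:10 am–6:30 am: entirely removed.
8:00 am–8:20 am: nothing removed.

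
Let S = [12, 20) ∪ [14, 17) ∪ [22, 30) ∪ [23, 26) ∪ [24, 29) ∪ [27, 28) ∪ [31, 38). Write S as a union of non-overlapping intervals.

[12, 20) ∪ [22, 30) ∪ [31, 38)

[14, 17) overlaps/touches [12, 20) → extend to [12, 20).
[22, 30) is disjoint → start new block.
[23, 26) overlaps/touches [22, 30) → extend to [22, 30).
[24, 29) overlaps/touches [22, 30) → extend to [22, 30).
[27, 28) overlaps/touches [22, 30) → extend to [22, 30).
[31, 38) is disjoint → start new block.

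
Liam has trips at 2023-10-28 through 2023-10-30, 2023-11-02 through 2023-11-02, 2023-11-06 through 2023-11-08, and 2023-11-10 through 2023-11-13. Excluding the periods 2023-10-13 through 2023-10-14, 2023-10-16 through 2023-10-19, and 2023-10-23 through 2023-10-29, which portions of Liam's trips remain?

2023-10-30 through 2023-10-30, 2023-11-02 through 2023-11-02, 2023-11-06 through 2023-11-08, 2023-11-10 through 2023-11-13

2023-10-28 through 2023-10-30 with B removed leaves 2023-10-30 through 2023-10-30.
2023-11-02 through 2023-11-02 is untouched.
2023-11-06 through 2023-11-08 is untouched.
2023-11-10 through 2023-11-13 is untouched.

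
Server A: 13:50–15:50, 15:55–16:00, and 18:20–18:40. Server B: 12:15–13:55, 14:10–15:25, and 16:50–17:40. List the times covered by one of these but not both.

A but not B: 13:55–14:10, 15:25–15:50, 15:55–16:00, 18:20–18:40.
B but not A: 12:15–13:50, 16:50–17:40.
Combining gives A △ B.

12:15–13:50, 13:55–14:10, 15:25–15:50, 15:55–16:00, 16:50–17:40, 18:20–18:40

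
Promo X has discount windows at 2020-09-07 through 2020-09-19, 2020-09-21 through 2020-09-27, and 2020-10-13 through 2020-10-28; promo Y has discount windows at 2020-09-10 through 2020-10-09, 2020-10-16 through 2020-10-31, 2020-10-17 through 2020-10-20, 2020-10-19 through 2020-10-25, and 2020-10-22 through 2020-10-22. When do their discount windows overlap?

Merge the second list: 2020-09-10 through 2020-10-09, 2020-10-16 through 2020-10-31.
2020-09-07 through 2020-09-19 ∩ B → 2020-09-10 through 2020-09-19.
2020-09-21 through 2020-09-27 ∩ B → 2020-09-21 through 2020-09-27.
2020-10-13 through 2020-10-28 ∩ B → 2020-10-16 through 2020-10-28.

2020-09-10 through 2020-09-19, 2020-09-21 through 2020-09-27, 2020-10-16 through 2020-10-28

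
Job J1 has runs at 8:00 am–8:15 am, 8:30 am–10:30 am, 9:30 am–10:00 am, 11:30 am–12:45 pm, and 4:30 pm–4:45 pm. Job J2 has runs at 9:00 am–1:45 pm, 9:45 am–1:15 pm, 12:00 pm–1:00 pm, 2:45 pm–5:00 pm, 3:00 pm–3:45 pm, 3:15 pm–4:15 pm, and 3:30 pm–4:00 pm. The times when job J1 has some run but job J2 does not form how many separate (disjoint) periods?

Merge the first list: 8:00 am-8:15 am, 8:30 am-10:30 am, 11:30 am-12:45 pm, 4:30 pm-4:45 pm.
Merge the second list: 9:00 am-1:45 pm, 2:45 pm-5:00 pm.
A \ B = 8:00 am-8:15 am, 8:30 am-9:00 am.
That is 2 disjoint pieces.

2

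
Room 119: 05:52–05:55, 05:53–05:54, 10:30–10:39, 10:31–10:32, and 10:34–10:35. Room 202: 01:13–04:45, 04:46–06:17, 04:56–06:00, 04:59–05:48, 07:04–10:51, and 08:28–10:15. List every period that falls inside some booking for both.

05:52–05:55, 10:30–10:39

Merge the first list: 05:52–05:55, 10:30–10:39.
Merge the second list: 01:13–04:45, 04:46–06:17, 07:04–10:51.
05:52–05:55 meets the second set on 05:52–05:55.
10:30–10:39 meets the second set on 10:30–10:39.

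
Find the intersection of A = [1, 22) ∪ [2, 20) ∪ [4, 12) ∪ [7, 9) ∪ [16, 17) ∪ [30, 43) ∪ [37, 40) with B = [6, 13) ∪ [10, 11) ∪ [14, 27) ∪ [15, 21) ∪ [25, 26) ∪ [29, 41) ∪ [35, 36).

First set merges to [1, 22), [30, 43).
Second set merges to [6, 13), [14, 27), [29, 41).
[1, 22) meets the second set on [6, 13), [14, 22).
[30, 43) meets the second set on [30, 41).

[6, 13) ∪ [14, 22) ∪ [30, 41)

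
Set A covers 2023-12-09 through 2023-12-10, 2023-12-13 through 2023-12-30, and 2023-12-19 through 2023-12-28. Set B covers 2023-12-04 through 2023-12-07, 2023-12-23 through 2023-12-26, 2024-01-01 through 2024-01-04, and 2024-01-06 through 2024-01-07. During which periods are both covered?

Merge the first list: 2023-12-09 through 2023-12-10, 2023-12-13 through 2023-12-30.
2023-12-09 through 2023-12-10: no overlap with the second set.
2023-12-13 through 2023-12-30 meets the second set on 2023-12-23 through 2023-12-26.

2023-12-23 through 2023-12-26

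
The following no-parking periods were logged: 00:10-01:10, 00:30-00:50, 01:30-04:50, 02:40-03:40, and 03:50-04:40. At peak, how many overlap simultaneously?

2

Walk the sorted start/end points keeping a running depth.
The depth first hits 2 at 00:30.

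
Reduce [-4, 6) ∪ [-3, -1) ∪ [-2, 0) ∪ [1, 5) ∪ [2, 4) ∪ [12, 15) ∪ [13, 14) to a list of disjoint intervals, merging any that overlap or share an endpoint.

[-4, 6) ∪ [12, 15)

[-3, -1) overlaps/touches [-4, 6) → extend to [-4, 6).
[-2, 0) overlaps/touches [-4, 6) → extend to [-4, 6).
[1, 5) overlaps/touches [-4, 6) → extend to [-4, 6).
[2, 4) overlaps/touches [-4, 6) → extend to [-4, 6).
[12, 15) is disjoint → start new block.
[13, 14) overlaps/touches [12, 15) → extend to [12, 15).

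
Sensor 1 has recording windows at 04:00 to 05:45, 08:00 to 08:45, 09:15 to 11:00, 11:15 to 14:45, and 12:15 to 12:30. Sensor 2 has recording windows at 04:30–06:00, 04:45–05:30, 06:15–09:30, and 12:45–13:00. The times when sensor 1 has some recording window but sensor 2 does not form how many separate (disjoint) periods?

4

First set merges to 04:00–05:45, 08:00–08:45, 09:15–11:00, 11:15–14:45.
Second set merges to 04:30–06:00, 06:15–09:30, 12:45–13:00.
A \ B = 04:00–04:30, 09:30–11:00, 11:15–12:45, 13:00–14:45.
That is 4 disjoint pieces.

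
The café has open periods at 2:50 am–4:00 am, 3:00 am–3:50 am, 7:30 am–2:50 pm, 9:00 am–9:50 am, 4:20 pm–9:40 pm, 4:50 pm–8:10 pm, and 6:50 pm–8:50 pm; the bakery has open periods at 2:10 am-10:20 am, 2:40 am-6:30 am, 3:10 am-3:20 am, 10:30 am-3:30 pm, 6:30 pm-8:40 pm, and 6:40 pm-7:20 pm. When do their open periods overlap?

First set merges to 2:50 am-4:00 am, 7:30 am-2:50 pm, 4:20 pm-9:40 pm.
Second set merges to 2:10 am-10:20 am, 10:30 am-3:30 pm, 6:30 pm-8:40 pm.
2:50 am-4:00 am overlaps B on 2:50 am-4:00 am.
7:30 am-2:50 pm overlaps B on 7:30 am-10:20 am, 10:30 am-2:50 pm.
4:20 pm-9:40 pm overlaps B on 6:30 pm-8:40 pm.

2:50 am-4:00 am, 7:30 am-10:20 am, 10:30 am-2:50 pm, 6:30 pm-8:40 pm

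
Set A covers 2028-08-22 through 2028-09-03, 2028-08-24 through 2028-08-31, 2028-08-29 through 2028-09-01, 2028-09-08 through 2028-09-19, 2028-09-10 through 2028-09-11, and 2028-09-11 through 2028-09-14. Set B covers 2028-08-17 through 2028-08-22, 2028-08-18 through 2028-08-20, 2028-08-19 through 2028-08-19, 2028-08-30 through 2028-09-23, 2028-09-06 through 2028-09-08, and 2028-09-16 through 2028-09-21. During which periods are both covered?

2028-08-22 through 2028-08-22, 2028-08-30 through 2028-09-03, 2028-09-08 through 2028-09-19

A, merged: 2028-08-22 through 2028-09-03, 2028-09-08 through 2028-09-19.
B, merged: 2028-08-17 through 2028-08-22, 2028-08-30 through 2028-09-23.
2028-08-22 through 2028-09-03 ∩ B → 2028-08-22 through 2028-08-22, 2028-08-30 through 2028-09-03.
2028-09-08 through 2028-09-19 ∩ B → 2028-09-08 through 2028-09-19.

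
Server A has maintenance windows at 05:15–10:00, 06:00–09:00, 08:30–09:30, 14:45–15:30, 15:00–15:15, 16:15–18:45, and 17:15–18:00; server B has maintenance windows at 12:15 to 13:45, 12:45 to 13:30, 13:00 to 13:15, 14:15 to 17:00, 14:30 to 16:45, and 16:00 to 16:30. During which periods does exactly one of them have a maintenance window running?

First set merges to 05:15–10:00, 14:45–15:30, 16:15–18:45.
Second set merges to 12:15–13:45, 14:15–17:00.
A but not B: 05:15–10:00, 17:00–18:45.
B but not A: 12:15–13:45, 14:15–14:45, 15:30–16:15.
Combining gives A △ B.

05:15–10:00, 12:15–13:45, 14:15–14:45, 15:30–16:15, 17:00–18:45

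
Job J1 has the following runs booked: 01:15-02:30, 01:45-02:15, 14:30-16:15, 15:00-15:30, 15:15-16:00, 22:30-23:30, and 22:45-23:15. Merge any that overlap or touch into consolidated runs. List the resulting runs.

01:15–02:30, 14:30–16:15, 22:30–23:30

01:45–02:15 overlaps/touches 01:15–02:30 → extend to 01:15–02:30.
14:30–16:15 is disjoint → start new block.
15:00–15:30 overlaps/touches 14:30–16:15 → extend to 14:30–16:15.
15:15–16:00 overlaps/touches 14:30–16:15 → extend to 14:30–16:15.
22:30–23:30 is disjoint → start new block.
22:45–23:15 overlaps/touches 22:30–23:30 → extend to 22:30–23:30.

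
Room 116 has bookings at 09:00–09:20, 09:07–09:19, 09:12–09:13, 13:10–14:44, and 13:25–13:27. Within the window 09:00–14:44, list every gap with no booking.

Covered (merged): 09:00-09:20, 13:10-14:44.
Complement within 09:00-14:44: 09:20-13:10.

09:20-13:10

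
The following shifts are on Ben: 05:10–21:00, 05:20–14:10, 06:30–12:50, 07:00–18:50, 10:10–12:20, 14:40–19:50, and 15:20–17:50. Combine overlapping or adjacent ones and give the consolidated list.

05:10-21:00

05:20-14:10 overlaps/touches 05:10-21:00 → extend to 05:10-21:00.
06:30-12:50 overlaps/touches 05:10-21:00 → extend to 05:10-21:00.
07:00-18:50 overlaps/touches 05:10-21:00 → extend to 05:10-21:00.
10:10-12:20 overlaps/touches 05:10-21:00 → extend to 05:10-21:00.
14:40-19:50 overlaps/touches 05:10-21:00 → extend to 05:10-21:00.
15:20-17:50 overlaps/touches 05:10-21:00 → extend to 05:10-21:00.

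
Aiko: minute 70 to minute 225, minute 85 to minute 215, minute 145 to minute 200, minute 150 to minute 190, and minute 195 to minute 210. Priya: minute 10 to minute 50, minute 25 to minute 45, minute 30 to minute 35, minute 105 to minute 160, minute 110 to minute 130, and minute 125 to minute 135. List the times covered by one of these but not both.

Merge the first list: minute 70 to minute 225.
Merge the second list: minute 10 to minute 50, minute 105 to minute 160.
A \ B = minute 70 to minute 105, minute 160 to minute 225.
B \ A = minute 10 to minute 50.
Union of the two gives the symmetric difference.

minute 10 to minute 50, minute 70 to minute 105, minute 160 to minute 225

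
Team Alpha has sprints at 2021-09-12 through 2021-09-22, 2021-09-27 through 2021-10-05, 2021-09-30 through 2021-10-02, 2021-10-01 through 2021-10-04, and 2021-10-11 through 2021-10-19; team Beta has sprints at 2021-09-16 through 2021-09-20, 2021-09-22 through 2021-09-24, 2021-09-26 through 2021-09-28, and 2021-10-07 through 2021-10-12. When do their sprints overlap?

2021-09-16 through 2021-09-20, 2021-09-22 through 2021-09-22, 2021-09-27 through 2021-09-28, 2021-10-11 through 2021-10-12

First set merges to 2021-09-12 through 2021-09-22, 2021-09-27 through 2021-10-05, 2021-10-11 through 2021-10-19.
2021-09-12 through 2021-09-22 meets the second set on 2021-09-16 through 2021-09-20, 2021-09-22 through 2021-09-22.
2021-09-27 through 2021-10-05 meets the second set on 2021-09-27 through 2021-09-28.
2021-10-11 through 2021-10-19 meets the second set on 2021-10-11 through 2021-10-12.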